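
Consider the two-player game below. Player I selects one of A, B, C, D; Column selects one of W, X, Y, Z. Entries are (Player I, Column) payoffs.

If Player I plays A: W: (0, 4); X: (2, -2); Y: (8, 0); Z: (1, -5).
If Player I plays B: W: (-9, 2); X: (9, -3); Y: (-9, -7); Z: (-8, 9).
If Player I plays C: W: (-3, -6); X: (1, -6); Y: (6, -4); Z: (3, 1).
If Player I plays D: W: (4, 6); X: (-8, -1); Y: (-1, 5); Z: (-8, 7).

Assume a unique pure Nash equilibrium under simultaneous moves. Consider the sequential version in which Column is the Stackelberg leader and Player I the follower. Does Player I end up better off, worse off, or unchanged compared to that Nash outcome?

Backward induction with Column moving first.
- W: Player I compares 0, -9, -3, 4 and picks D; Column would get 6.
- X: Player I compares 2, 9, 1, -8 and picks B; Column would get -3.
- Y: Player I compares 8, -9, 6, -1 and picks A; Column would get 0.
- Z: Player I compares 1, -8, 3, -8 and picks C; Column would get 1.
Maximizing over 6, -3, 0, 1, Column chooses W. Subgame-perfect outcome: (D, W) with payoffs (4, 6).
For the simultaneous game, intersect best replies.
Player I's best replies: W→D; X→B; Y→A; Z→C.
Column's best replies: A→W; B→Z; C→Z; D→Z.
The unique mutual best reply is (C, Z), giving (3, 1).
Player I earns 4 sequentially versus 3 at the Nash outcome: better off.

better off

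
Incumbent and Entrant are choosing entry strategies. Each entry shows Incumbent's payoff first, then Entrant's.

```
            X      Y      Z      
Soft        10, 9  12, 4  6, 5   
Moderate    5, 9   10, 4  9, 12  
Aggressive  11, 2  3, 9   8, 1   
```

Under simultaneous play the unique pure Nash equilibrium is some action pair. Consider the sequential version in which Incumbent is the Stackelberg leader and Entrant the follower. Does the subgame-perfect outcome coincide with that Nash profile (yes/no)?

no

Work backward from Entrant's decision.
- Soft: Entrant compares 9, 4, 5 and picks X; Incumbent would get 10.
- Moderate: Entrant compares 9, 4, 12 and picks Z; Incumbent would get 9.
- Aggressive: Entrant compares 2, 9, 1 and picks Y; Incumbent would get 3.
Maximizing over 10, 9, 3, Incumbent chooses Soft. Subgame-perfect outcome: (Soft, X) with payoffs (10, 9).
Under simultaneous play:
Incumbent's best replies: X→Aggressive; Y→Soft; Z→Moderate.
Entrant's best replies: Soft→X; Moderate→Z; Aggressive→Y.
Only (Moderate, Z) has each player best-responding; Nash payoffs (9, 12).
Sequential outcome (Soft, X) differs from the Nash profile (Moderate, Z).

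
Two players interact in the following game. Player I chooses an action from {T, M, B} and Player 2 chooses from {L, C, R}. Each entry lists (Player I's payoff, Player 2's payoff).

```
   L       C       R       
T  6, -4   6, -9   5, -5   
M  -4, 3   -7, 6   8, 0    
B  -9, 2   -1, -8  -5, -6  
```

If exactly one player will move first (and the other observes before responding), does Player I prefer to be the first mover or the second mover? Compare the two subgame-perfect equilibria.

second

If Player I leads: Player 2's best replies are T→L, M→C, B→L; Player I's induced payoffs 6, -7, -9; outcome (T, L), payoffs (6, -4).
If Player 2 leads: Player I's best replies are L→T, C→T, R→M; Player 2's induced payoffs -4, -9, 0; outcome (M, R), payoffs (8, 0).
Player I gets 6 moving first and 8 moving second, so Player I prefers to move second.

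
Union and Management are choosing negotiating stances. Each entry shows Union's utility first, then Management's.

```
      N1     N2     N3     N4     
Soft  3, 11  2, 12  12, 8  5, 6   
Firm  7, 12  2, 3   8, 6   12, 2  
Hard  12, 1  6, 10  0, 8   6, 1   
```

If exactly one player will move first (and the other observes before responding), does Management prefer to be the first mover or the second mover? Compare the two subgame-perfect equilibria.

second

If Union leads: Management's best replies are Soft→N2, Firm→N1, Hard→N2; Union's induced payoffs 2, 7, 6; outcome (Firm, N1), payoffs (7, 12).
If Management leads: Union's best replies are N1→Hard, N2→Hard, N3→Soft, N4→Firm; Management's induced payoffs 1, 10, 8, 2; outcome (Hard, N2), payoffs (6, 10).
Management gets 10 moving first and 12 moving second, so Management prefers to move second.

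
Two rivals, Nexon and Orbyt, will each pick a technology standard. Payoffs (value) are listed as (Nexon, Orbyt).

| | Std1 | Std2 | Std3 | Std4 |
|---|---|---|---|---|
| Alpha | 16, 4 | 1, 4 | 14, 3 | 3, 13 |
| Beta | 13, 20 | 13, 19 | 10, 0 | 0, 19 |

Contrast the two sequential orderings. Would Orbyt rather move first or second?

second

If Nexon leads: Orbyt's best replies are Alpha→Std4, Beta→Std1; Nexon's induced payoffs 3, 13; outcome (Beta, Std1), payoffs (13, 20).
If Orbyt leads: Nexon's best replies are Std1→Alpha, Std2→Beta, Std3→Alpha, Std4→Alpha; Orbyt's induced payoffs 4, 19, 3, 13; outcome (Beta, Std2), payoffs (13, 19).
Orbyt gets 19 moving first and 20 moving second, so Orbyt prefers to move second.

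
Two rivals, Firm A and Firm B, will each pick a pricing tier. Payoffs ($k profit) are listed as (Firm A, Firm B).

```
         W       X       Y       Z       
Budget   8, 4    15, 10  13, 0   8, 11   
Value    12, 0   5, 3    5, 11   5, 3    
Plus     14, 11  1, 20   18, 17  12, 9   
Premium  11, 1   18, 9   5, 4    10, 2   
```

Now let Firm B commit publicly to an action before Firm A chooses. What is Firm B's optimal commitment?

Backward induction with Firm B moving first.
- W: Firm A compares 8, 12, 14, 11 and picks Plus; Firm B would get 11.
- X: Firm A compares 15, 5, 1, 18 and picks Premium; Firm B would get 9.
- Y: Firm A compares 13, 5, 18, 5 and picks Plus; Firm B would get 17.
- Z: Firm A compares 8, 5, 12, 10 and picks Plus; Firm B would get 9.
Maximizing over 11, 9, 17, 9, Firm B chooses Y. Subgame-perfect outcome: (Plus, Y) with payoffs (18, 17).

Y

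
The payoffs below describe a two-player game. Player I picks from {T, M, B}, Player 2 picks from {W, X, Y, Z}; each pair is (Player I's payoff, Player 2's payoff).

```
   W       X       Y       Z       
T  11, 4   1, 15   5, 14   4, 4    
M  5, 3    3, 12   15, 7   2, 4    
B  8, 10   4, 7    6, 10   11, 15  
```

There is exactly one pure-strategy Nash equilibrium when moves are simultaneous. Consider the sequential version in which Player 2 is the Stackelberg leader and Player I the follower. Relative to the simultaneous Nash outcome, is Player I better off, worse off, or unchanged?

Work backward from Player I's decision.
- W → Player I plays T (best of 11, 5, 8); Player 2 gets 4.
- X → Player I plays B (best of 1, 3, 4); Player 2 gets 7.
- Y → Player I plays M (best of 5, 15, 6); Player 2 gets 7.
- Z → Player I plays B (best of 4, 2, 11); Player 2 gets 15.
Player 2's induced payoffs are 4, 7, 7, 15, so Player 2 commits to Z. Subgame-perfect outcome: (B, Z) with payoffs (11, 15).
Now find the simultaneous Nash equilibrium.
Player I's best replies: W→T; X→B; Y→M; Z→B.
Player 2's best replies: T→X; M→X; B→Z.
The unique mutual best reply is (B, Z), giving (11, 15).
Player I earns 11 sequentially versus 11 at the Nash outcome: unchanged.

unchanged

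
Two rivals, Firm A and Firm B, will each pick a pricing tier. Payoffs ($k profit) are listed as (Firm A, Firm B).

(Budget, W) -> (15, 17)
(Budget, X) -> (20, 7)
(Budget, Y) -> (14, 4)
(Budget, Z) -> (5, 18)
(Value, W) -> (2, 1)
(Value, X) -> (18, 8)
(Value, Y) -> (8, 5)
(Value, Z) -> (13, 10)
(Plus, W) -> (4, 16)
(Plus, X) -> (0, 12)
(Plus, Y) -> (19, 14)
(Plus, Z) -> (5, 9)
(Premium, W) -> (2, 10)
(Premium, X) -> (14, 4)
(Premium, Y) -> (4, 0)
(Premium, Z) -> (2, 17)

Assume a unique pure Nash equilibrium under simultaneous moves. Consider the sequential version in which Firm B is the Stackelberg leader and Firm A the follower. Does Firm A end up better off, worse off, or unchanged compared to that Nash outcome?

Work backward from Firm A's decision.
- W → Firm A plays Budget (best of 15, 2, 4, 2); Firm B gets 17.
- X → Firm A plays Budget (best of 20, 18, 0, 14); Firm B gets 7.
- Y → Firm A plays Plus (best of 14, 8, 19, 4); Firm B gets 14.
- Z → Firm A plays Value (best of 5, 13, 5, 2); Firm B gets 10.
Among 17, 7, 14, 10, the best is 17 at W. Subgame-perfect outcome: (Budget, W) with payoffs (15, 17).
Under simultaneous play:
Firm A's best replies: W→Budget; X→Budget; Y→Plus; Z→Value.
Firm B's best replies: Budget→Z; Value→Z; Plus→W; Premium→Z.
Only (Value, Z) has each player best-responding; Nash payoffs (13, 10).
Firm A earns 15 sequentially versus 13 at the Nash outcome: better off.

better off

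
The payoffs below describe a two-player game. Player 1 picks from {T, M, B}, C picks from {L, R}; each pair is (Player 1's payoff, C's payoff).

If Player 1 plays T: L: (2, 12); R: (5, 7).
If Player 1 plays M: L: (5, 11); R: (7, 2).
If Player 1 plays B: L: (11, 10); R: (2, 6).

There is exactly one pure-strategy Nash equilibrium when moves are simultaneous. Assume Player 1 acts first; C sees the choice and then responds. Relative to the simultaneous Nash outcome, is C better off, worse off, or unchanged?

unchanged

Solve by backward induction (Player 1 leads).
- T: C compares 12, 7 and picks L; Player 1 would get 2.
- M: C compares 11, 2 and picks L; Player 1 would get 5.
- B: C compares 10, 6 and picks L; Player 1 would get 11.
Maximizing over 2, 5, 11, Player 1 chooses B. Subgame-perfect outcome: (B, L) with payoffs (11, 10).
Under simultaneous play:
Player 1's best replies: L→B; R→M.
C's best replies: T→L; M→L; B→L.
The unique mutual best reply is (B, L), giving (11, 10).
C earns 10 sequentially versus 10 at the Nash outcome: unchanged.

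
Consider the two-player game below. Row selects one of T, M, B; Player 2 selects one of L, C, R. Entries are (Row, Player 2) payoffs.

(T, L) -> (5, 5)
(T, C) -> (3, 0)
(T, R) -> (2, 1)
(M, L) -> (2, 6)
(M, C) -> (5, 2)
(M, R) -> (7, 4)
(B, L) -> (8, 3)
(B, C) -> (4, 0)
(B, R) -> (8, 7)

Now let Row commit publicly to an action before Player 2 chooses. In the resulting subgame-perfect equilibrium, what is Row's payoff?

8

Solve by backward induction (Row leads).
- T → Player 2 plays L (best of 5, 0, 1); Row gets 5.
- M → Player 2 plays L (best of 6, 2, 4); Row gets 2.
- B → Player 2 plays R (best of 3, 0, 7); Row gets 8.
Row's induced payoffs are 5, 2, 8, so Row commits to B. Subgame-perfect outcome: (B, R) with payoffs (8, 7).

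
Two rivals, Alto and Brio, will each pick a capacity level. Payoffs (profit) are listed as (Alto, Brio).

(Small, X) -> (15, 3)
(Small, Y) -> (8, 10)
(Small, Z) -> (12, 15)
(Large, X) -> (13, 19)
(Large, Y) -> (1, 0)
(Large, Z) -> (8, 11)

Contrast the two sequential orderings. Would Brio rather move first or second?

If Alto leads: Brio's best replies are Small→Z, Large→X; Alto's induced payoffs 12, 13; outcome (Large, X), payoffs (13, 19).
If Brio leads: Alto's best replies are X→Small, Y→Small, Z→Small; Brio's induced payoffs 3, 10, 15; outcome (Small, Z), payoffs (12, 15).
Brio gets 15 moving first and 19 moving second, so Brio prefers to move second.

second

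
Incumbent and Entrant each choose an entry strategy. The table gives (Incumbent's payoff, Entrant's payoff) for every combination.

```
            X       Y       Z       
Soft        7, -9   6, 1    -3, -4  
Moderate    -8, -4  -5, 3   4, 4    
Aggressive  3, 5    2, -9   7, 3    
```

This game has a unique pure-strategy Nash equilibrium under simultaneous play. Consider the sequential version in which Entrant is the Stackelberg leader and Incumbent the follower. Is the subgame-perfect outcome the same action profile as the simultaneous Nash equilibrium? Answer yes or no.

no

Solve by backward induction (Entrant leads).
- X: BR = Soft, leader payoff -9.
- Y: BR = Soft, leader payoff 1.
- Z: BR = Aggressive, leader payoff 3.
Maximizing over -9, 1, 3, Entrant chooses Z. Subgame-perfect outcome: (Aggressive, Z) with payoffs (7, 3).
For the simultaneous game, intersect best replies.
Incumbent's best replies: X→Soft; Y→Soft; Z→Aggressive.
Entrant's best replies: Soft→Y; Moderate→Z; Aggressive→X.
The unique mutual best reply is (Soft, Y), giving (6, 1).
Sequential outcome (Aggressive, Z) differs from the Nash profile (Soft, Y).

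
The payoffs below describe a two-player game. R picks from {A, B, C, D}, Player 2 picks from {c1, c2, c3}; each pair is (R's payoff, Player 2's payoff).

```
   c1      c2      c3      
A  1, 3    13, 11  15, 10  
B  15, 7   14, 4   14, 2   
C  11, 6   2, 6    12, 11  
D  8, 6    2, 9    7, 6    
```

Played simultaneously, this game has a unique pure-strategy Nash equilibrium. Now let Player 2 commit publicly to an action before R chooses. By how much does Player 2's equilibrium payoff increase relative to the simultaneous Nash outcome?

Solve by backward induction (Player 2 leads).
- c1: R compares 1, 15, 11, 8 and picks B; Player 2 would get 7.
- c2: R compares 13, 14, 2, 2 and picks B; Player 2 would get 4.
- c3: R compares 15, 14, 12, 7 and picks A; Player 2 would get 10.
Maximizing over 7, 4, 10, Player 2 chooses c3. Subgame-perfect outcome: (A, c3) with payoffs (15, 10).
For the simultaneous game, intersect best replies.
R's best replies: c1→B; c2→B; c3→A.
Player 2's best replies: A→c2; B→c1; C→c3; D→c2.
Only (B, c1) has each player best-responding; Nash payoffs (15, 7).
Player 2's commitment gain: 10 − 7 = 3.

3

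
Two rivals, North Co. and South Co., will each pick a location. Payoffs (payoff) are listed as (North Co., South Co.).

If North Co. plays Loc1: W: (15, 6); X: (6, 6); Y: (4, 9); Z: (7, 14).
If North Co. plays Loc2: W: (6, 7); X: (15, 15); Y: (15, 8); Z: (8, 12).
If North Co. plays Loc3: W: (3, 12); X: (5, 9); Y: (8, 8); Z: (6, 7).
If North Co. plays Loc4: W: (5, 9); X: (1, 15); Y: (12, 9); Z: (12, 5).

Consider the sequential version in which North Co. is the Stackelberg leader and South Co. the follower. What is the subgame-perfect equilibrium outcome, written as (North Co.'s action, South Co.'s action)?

(Loc2, X)

South Co. best-responds to each possible North Co. move:
- Loc1 → South Co. plays Z (best of 6, 6, 9, 14); North Co. gets 7.
- Loc2 → South Co. plays X (best of 7, 15, 8, 12); North Co. gets 15.
- Loc3 → South Co. plays W (best of 12, 9, 8, 7); North Co. gets 3.
- Loc4 → South Co. plays X (best of 9, 15, 9, 5); North Co. gets 1.
Among 7, 15, 3, 1, the best is 15 at Loc2. Subgame-perfect outcome: (Loc2, X) with payoffs (15, 15).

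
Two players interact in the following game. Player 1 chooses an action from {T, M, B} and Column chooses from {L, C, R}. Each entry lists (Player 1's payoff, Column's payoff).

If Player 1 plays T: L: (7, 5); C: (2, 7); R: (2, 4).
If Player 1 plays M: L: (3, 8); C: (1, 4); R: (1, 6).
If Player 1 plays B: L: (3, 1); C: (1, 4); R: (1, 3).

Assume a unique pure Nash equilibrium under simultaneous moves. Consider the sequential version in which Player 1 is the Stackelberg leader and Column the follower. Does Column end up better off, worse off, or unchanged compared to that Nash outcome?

better off

Column best-responds to each possible Player 1 move:
- T: BR = C, leader payoff 2.
- M: BR = L, leader payoff 3.
- B: BR = C, leader payoff 1.
Player 1's induced payoffs are 2, 3, 1, so Player 1 commits to M. Subgame-perfect outcome: (M, L) with payoffs (3, 8).
For the simultaneous game, intersect best replies.
Player 1's best replies: L→T; C→T; R→T.
Column's best replies: T→C; M→L; B→C.
The unique mutual best reply is (T, C), giving (2, 7).
Column earns 8 sequentially versus 7 at the Nash outcome: better off.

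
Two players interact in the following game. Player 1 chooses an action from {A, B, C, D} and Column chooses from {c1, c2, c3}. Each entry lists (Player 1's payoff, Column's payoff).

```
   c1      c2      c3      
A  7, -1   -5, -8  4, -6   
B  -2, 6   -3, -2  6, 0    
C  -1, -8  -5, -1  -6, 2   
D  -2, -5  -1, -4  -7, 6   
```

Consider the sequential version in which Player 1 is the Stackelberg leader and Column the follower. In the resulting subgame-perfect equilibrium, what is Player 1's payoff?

Work backward from Column's decision.
- A → Column plays c1 (best of -1, -8, -6); Player 1 gets 7.
- B → Column plays c1 (best of 6, -2, 0); Player 1 gets -2.
- C → Column plays c3 (best of -8, -1, 2); Player 1 gets -6.
- D → Column plays c3 (best of -5, -4, 6); Player 1 gets -7.
Player 1's induced payoffs are 7, -2, -6, -7, so Player 1 commits to A. Subgame-perfect outcome: (A, c1) with payoffs (7, -1).

7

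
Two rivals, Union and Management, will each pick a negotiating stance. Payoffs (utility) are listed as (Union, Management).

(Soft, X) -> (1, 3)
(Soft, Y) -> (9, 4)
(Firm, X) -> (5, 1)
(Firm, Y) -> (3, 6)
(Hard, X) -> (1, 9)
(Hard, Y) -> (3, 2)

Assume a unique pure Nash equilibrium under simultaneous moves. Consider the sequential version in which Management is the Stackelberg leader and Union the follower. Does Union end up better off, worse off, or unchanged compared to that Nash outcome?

unchanged

Work backward from Union's decision.
- X: BR = Firm, leader payoff 1.
- Y: BR = Soft, leader payoff 4.
Management's induced payoffs are 1, 4, so Management commits to Y. Subgame-perfect outcome: (Soft, Y) with payoffs (9, 4).
Now find the simultaneous Nash equilibrium.
Union's best replies: X→Firm; Y→Soft.
Management's best replies: Soft→Y; Firm→Y; Hard→X.
Only (Soft, Y) has each player best-responding; Nash payoffs (9, 4).
Union earns 9 sequentially versus 9 at the Nash outcome: unchanged.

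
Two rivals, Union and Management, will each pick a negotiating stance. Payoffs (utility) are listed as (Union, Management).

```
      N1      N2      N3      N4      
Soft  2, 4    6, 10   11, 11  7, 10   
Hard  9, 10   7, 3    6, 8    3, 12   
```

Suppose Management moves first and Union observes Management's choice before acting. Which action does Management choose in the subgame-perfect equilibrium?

Solve by backward induction (Management leads).
- N1 → Union plays Hard (best of 2, 9); Management gets 10.
- N2 → Union plays Hard (best of 6, 7); Management gets 3.
- N3 → Union plays Soft (best of 11, 6); Management gets 11.
- N4 → Union plays Soft (best of 7, 3); Management gets 10.
Maximizing over 10, 3, 11, 10, Management chooses N3. Subgame-perfect outcome: (Soft, N3) with payoffs (11, 11).

N3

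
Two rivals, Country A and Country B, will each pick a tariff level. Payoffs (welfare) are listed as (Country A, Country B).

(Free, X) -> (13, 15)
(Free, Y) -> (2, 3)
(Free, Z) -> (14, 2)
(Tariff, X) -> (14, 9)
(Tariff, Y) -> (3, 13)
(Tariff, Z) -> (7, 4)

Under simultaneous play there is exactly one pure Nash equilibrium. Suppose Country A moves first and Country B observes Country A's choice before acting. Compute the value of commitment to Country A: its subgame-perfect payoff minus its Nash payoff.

Work backward from Country B's decision.
- Free: BR = X, leader payoff 13.
- Tariff: BR = Y, leader payoff 3.
Among 13, 3, the best is 13 at Free. Subgame-perfect outcome: (Free, X) with payoffs (13, 15).
Under simultaneous play:
Country A's best replies: X→Tariff; Y→Tariff; Z→Free.
Country B's best replies: Free→X; Tariff→Y.
Only (Tariff, Y) has each player best-responding; Nash payoffs (3, 13).
Country A's commitment gain: 13 − 3 = 10.

10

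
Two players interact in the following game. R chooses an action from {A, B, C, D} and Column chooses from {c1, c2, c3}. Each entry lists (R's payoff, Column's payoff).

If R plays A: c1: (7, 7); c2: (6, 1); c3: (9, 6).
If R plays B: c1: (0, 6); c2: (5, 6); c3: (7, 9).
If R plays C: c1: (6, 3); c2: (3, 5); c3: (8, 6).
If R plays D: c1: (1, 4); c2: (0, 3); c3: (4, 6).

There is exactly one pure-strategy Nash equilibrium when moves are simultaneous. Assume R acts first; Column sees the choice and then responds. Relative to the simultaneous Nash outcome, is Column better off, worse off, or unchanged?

worse off

Backward induction with R moving first.
- A: BR = c1, leader payoff 7.
- B: BR = c3, leader payoff 7.
- C: BR = c3, leader payoff 8.
- D: BR = c3, leader payoff 4.
R's induced payoffs are 7, 7, 8, 4, so R commits to C. Subgame-perfect outcome: (C, c3) with payoffs (8, 6).
Now find the simultaneous Nash equilibrium.
R's best replies: c1→A; c2→A; c3→A.
Column's best replies: A→c1; B→c3; C→c3; D→c3.
Only (A, c1) has each player best-responding; Nash payoffs (7, 7).
Column earns 6 sequentially versus 7 at the Nash outcome: worse off.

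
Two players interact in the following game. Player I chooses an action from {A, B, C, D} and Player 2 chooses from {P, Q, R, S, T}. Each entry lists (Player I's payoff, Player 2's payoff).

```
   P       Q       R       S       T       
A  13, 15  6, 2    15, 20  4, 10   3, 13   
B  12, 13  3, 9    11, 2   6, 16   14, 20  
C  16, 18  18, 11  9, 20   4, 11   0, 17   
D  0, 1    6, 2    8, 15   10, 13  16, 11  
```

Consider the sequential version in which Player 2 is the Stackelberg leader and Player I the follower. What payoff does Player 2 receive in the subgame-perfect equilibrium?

20

Solve by backward induction (Player 2 leads).
- P: Player I compares 13, 12, 16, 0 and picks C; Player 2 would get 18.
- Q: Player I compares 6, 3, 18, 6 and picks C; Player 2 would get 11.
- R: Player I compares 15, 11, 9, 8 and picks A; Player 2 would get 20.
- S: Player I compares 4, 6, 4, 10 and picks D; Player 2 would get 13.
- T: Player I compares 3, 14, 0, 16 and picks D; Player 2 would get 11.
Among 18, 11, 20, 13, 11, the best is 20 at R. Subgame-perfect outcome: (A, R) with payoffs (15, 20).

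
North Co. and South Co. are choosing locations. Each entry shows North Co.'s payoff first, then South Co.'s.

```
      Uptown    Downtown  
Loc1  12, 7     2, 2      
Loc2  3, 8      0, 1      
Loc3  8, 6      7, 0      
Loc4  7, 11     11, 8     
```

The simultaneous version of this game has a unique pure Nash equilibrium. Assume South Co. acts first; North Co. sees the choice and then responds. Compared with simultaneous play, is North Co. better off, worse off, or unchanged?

worse off

Work backward from North Co.'s decision.
- Uptown: BR = Loc1, leader payoff 7.
- Downtown: BR = Loc4, leader payoff 8.
South Co.'s induced payoffs are 7, 8, so South Co. commits to Downtown. Subgame-perfect outcome: (Loc4, Downtown) with payoffs (11, 8).
Under simultaneous play:
North Co.'s best replies: Uptown→Loc1; Downtown→Loc4.
South Co.'s best replies: Loc1→Uptown; Loc2→Uptown; Loc3→Uptown; Loc4→Uptown.
Only (Loc1, Uptown) has each player best-responding; Nash payoffs (12, 7).
North Co. earns 11 sequentially versus 12 at the Nash outcome: worse off.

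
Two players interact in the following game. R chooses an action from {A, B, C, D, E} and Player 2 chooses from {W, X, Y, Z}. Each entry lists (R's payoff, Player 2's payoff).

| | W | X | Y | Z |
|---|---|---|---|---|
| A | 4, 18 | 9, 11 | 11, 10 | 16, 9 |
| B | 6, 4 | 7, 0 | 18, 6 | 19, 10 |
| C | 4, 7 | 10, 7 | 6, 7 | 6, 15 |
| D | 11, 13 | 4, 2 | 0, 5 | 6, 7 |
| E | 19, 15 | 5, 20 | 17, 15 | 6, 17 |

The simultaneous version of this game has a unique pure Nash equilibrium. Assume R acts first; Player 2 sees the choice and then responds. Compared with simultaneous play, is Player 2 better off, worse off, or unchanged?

unchanged

Work backward from Player 2's decision.
- A → Player 2 plays W (best of 18, 11, 10, 9); R gets 4.
- B → Player 2 plays Z (best of 4, 0, 6, 10); R gets 19.
- C → Player 2 plays Z (best of 7, 7, 7, 15); R gets 6.
- D → Player 2 plays W (best of 13, 2, 5, 7); R gets 11.
- E → Player 2 plays X (best of 15, 20, 15, 17); R gets 5.
R's induced payoffs are 4, 19, 6, 11, 5, so R commits to B. Subgame-perfect outcome: (B, Z) with payoffs (19, 10).
Now find the simultaneous Nash equilibrium.
R's best replies: W→E; X→C; Y→B; Z→B.
Player 2's best replies: A→W; B→Z; C→Z; D→W; E→X.
Only (B, Z) has each player best-responding; Nash payoffs (19, 10).
Player 2 earns 10 sequentially versus 10 at the Nash outcome: unchanged.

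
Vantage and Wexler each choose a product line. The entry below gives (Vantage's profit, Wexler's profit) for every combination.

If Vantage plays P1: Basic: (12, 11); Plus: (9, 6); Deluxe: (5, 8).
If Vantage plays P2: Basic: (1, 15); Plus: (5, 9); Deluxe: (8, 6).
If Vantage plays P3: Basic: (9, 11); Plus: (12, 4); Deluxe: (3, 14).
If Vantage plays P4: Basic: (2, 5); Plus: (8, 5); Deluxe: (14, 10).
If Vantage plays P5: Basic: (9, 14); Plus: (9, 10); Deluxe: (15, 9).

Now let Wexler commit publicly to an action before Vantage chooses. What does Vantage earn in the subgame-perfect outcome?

Vantage best-responds to each possible Wexler move:
- Basic → Vantage plays P1 (best of 12, 1, 9, 2, 9); Wexler gets 11.
- Plus → Vantage plays P3 (best of 9, 5, 12, 8, 9); Wexler gets 4.
- Deluxe → Vantage plays P5 (best of 5, 8, 3, 14, 15); Wexler gets 9.
Among 11, 4, 9, the best is 11 at Basic. Subgame-perfect outcome: (P1, Basic) with payoffs (12, 11).

12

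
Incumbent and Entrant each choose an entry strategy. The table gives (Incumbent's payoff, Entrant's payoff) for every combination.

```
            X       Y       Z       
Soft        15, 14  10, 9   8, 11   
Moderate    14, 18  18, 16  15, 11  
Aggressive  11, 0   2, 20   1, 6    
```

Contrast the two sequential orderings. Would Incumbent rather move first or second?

second

If Incumbent leads: Entrant's best replies are Soft→X, Moderate→X, Aggressive→Y; Incumbent's induced payoffs 15, 14, 2; outcome (Soft, X), payoffs (15, 14).
If Entrant leads: Incumbent's best replies are X→Soft, Y→Moderate, Z→Moderate; Entrant's induced payoffs 14, 16, 11; outcome (Moderate, Y), payoffs (18, 16).
Incumbent gets 15 moving first and 18 moving second, so Incumbent prefers to move second.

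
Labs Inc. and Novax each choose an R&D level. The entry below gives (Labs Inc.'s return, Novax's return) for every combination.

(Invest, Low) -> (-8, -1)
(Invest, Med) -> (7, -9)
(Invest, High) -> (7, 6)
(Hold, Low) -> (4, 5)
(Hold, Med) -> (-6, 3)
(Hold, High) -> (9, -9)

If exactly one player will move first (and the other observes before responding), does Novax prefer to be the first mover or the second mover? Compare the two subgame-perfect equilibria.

second

If Labs Inc. leads: Novax's best replies are Invest→High, Hold→Low; Labs Inc.'s induced payoffs 7, 4; outcome (Invest, High), payoffs (7, 6).
If Novax leads: Labs Inc.'s best replies are Low→Hold, Med→Invest, High→Hold; Novax's induced payoffs 5, -9, -9; outcome (Hold, Low), payoffs (4, 5).
Novax gets 5 moving first and 6 moving second, so Novax prefers to move second.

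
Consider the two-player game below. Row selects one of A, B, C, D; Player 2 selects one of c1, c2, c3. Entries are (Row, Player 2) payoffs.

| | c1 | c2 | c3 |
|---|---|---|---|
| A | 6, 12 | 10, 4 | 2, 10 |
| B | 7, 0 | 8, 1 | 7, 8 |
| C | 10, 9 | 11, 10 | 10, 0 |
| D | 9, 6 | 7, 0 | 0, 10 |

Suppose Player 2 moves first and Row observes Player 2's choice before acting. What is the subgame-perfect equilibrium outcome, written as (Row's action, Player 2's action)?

(C, c2)

Row best-responds to each possible Player 2 move:
- c1: Row compares 6, 7, 10, 9 and picks C; Player 2 would get 9.
- c2: Row compares 10, 8, 11, 7 and picks C; Player 2 would get 10.
- c3: Row compares 2, 7, 10, 0 and picks C; Player 2 would get 0.
Player 2's induced payoffs are 9, 10, 0, so Player 2 commits to c2. Subgame-perfect outcome: (C, c2) with payoffs (11, 10).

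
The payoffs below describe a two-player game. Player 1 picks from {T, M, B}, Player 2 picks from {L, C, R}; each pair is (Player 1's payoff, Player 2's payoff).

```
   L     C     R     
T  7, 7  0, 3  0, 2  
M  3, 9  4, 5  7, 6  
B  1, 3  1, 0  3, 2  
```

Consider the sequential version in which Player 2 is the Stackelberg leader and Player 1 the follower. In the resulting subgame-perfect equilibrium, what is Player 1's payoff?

7

Player 1 best-responds to each possible Player 2 move:
- L: Player 1 compares 7, 3, 1 and picks T; Player 2 would get 7.
- C: Player 1 compares 0, 4, 1 and picks M; Player 2 would get 5.
- R: Player 1 compares 0, 7, 3 and picks M; Player 2 would get 6.
Maximizing over 7, 5, 6, Player 2 chooses L. Subgame-perfect outcome: (T, L) with payoffs (7, 7).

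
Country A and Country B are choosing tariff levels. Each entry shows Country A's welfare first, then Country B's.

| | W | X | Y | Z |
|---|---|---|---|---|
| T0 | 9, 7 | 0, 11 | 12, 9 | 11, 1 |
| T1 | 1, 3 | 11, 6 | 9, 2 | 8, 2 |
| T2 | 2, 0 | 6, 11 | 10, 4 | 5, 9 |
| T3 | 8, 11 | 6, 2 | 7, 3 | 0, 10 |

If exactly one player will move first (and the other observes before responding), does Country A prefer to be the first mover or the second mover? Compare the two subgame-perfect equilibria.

If Country A leads: Country B's best replies are T0→X, T1→X, T2→X, T3→W; Country A's induced payoffs 0, 11, 6, 8; outcome (T1, X), payoffs (11, 6).
If Country B leads: Country A's best replies are W→T0, X→T1, Y→T0, Z→T0; Country B's induced payoffs 7, 6, 9, 1; outcome (T0, Y), payoffs (12, 9).
Country A gets 11 moving first and 12 moving second, so Country A prefers to move second.

second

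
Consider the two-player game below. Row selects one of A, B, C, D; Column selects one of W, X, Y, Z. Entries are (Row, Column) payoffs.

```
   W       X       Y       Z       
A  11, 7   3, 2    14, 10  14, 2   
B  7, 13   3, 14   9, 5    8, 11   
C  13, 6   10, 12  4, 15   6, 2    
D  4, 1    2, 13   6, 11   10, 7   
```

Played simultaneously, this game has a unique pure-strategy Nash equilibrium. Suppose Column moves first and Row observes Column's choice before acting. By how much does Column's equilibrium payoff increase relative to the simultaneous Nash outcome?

Work backward from Row's decision.
- W: BR = C, leader payoff 6.
- X: BR = C, leader payoff 12.
- Y: BR = A, leader payoff 10.
- Z: BR = A, leader payoff 2.
Maximizing over 6, 12, 10, 2, Column chooses X. Subgame-perfect outcome: (C, X) with payoffs (10, 12).
Now find the simultaneous Nash equilibrium.
Row's best replies: W→C; X→C; Y→A; Z→A.
Column's best replies: A→Y; B→X; C→Y; D→X.
Only (A, Y) has each player best-responding; Nash payoffs (14, 10).
Column's commitment gain: 12 − 10 = 2.

2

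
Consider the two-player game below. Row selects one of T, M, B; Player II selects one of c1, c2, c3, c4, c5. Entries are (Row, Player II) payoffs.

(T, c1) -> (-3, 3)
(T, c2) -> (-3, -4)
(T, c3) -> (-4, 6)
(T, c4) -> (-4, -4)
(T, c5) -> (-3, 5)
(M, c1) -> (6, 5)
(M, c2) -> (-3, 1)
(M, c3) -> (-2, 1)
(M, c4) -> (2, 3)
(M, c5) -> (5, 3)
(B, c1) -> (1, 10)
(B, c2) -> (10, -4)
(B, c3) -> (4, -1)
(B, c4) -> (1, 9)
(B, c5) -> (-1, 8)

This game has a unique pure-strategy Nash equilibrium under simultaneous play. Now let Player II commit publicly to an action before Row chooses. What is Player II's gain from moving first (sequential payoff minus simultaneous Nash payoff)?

0

Solve by backward induction (Player II leads).
- c1: BR = M, leader payoff 5.
- c2: BR = B, leader payoff -4.
- c3: BR = B, leader payoff -1.
- c4: BR = M, leader payoff 3.
- c5: BR = M, leader payoff 3.
Maximizing over 5, -4, -1, 3, 3, Player II chooses c1. Subgame-perfect outcome: (M, c1) with payoffs (6, 5).
Now find the simultaneous Nash equilibrium.
Row's best replies: c1→M; c2→B; c3→B; c4→M; c5→M.
Player II's best replies: T→c3; M→c1; B→c1.
The unique mutual best reply is (M, c1), giving (6, 5).
Player II's commitment gain: 5 − 5 = 0.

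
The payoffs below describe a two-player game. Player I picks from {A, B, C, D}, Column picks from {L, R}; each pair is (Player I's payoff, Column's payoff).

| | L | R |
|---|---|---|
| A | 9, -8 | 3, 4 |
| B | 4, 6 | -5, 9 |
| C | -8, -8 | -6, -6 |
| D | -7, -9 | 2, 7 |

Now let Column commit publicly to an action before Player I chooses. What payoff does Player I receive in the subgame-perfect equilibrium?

Work backward from Player I's decision.
- L → Player I plays A (best of 9, 4, -8, -7); Column gets -8.
- R → Player I plays A (best of 3, -5, -6, 2); Column gets 4.
Column's induced payoffs are -8, 4, so Column commits to R. Subgame-perfect outcome: (A, R) with payoffs (3, 4).

3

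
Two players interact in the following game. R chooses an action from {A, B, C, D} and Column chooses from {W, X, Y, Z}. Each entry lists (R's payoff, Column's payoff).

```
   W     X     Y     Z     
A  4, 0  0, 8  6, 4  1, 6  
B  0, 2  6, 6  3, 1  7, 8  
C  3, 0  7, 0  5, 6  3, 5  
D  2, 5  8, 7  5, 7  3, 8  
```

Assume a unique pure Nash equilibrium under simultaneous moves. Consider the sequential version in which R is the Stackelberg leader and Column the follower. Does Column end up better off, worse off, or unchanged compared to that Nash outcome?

unchanged

Work backward from Column's decision.
- A: Column compares 0, 8, 4, 6 and picks X; R would get 0.
- B: Column compares 2, 6, 1, 8 and picks Z; R would get 7.
- C: Column compares 0, 0, 6, 5 and picks Y; R would get 5.
- D: Column compares 5, 7, 7, 8 and picks Z; R would get 3.
Among 0, 7, 5, 3, the best is 7 at B. Subgame-perfect outcome: (B, Z) with payoffs (7, 8).
Under simultaneous play:
R's best replies: W→A; X→D; Y→A; Z→B.
Column's best replies: A→X; B→Z; C→Y; D→Z.
Only (B, Z) has each player best-responding; Nash payoffs (7, 8).
Column earns 8 sequentially versus 8 at the Nash outcome: unchanged.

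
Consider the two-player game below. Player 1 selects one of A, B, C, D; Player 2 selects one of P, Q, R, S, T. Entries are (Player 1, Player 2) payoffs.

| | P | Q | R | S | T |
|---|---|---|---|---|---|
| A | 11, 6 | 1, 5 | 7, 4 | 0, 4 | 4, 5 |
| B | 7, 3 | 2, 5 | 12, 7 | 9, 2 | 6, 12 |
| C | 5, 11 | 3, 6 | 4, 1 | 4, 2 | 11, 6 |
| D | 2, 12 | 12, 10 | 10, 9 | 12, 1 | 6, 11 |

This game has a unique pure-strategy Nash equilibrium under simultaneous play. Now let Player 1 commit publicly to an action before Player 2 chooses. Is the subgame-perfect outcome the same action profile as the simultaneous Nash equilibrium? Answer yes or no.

yes

Work backward from Player 2's decision.
- A: BR = P, leader payoff 11.
- B: BR = T, leader payoff 6.
- C: BR = P, leader payoff 5.
- D: BR = P, leader payoff 2.
Maximizing over 11, 6, 5, 2, Player 1 chooses A. Subgame-perfect outcome: (A, P) with payoffs (11, 6).
For the simultaneous game, intersect best replies.
Player 1's best replies: P→A; Q→D; R→B; S→D; T→C.
Player 2's best replies: A→P; B→T; C→P; D→P.
The unique mutual best reply is (A, P), giving (11, 6).
Sequential outcome (A, P) coincides with the Nash profile (A, P).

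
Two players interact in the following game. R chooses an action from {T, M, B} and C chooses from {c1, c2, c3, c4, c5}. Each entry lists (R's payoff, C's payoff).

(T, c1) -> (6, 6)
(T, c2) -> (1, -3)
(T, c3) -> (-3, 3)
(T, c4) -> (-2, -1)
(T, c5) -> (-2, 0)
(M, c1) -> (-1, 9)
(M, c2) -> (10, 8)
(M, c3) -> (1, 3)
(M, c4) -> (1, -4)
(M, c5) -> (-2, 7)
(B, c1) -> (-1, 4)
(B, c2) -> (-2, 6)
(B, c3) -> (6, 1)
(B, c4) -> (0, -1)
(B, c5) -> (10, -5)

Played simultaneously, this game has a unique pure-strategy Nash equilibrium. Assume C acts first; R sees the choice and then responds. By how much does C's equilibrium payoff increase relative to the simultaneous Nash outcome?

2

Work backward from R's decision.
- c1: R compares 6, -1, -1 and picks T; C would get 6.
- c2: R compares 1, 10, -2 and picks M; C would get 8.
- c3: R compares -3, 1, 6 and picks B; C would get 1.
- c4: R compares -2, 1, 0 and picks M; C would get -4.
- c5: R compares -2, -2, 10 and picks B; C would get -5.
Maximizing over 6, 8, 1, -4, -5, C chooses c2. Subgame-perfect outcome: (M, c2) with payoffs (10, 8).
Now find the simultaneous Nash equilibrium.
R's best replies: c1→T; c2→M; c3→B; c4→M; c5→B.
C's best replies: T→c1; M→c1; B→c2.
The unique mutual best reply is (T, c1), giving (6, 6).
C's commitment gain: 8 − 6 = 2.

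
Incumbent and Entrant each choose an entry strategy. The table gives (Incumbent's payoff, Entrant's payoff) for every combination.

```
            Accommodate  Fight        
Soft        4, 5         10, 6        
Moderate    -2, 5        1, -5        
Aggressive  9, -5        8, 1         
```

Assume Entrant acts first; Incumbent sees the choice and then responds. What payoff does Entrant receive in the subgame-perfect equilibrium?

6

Solve by backward induction (Entrant leads).
- Accommodate → Incumbent plays Aggressive (best of 4, -2, 9); Entrant gets -5.
- Fight → Incumbent plays Soft (best of 10, 1, 8); Entrant gets 6.
Entrant's induced payoffs are -5, 6, so Entrant commits to Fight. Subgame-perfect outcome: (Soft, Fight) with payoffs (10, 6).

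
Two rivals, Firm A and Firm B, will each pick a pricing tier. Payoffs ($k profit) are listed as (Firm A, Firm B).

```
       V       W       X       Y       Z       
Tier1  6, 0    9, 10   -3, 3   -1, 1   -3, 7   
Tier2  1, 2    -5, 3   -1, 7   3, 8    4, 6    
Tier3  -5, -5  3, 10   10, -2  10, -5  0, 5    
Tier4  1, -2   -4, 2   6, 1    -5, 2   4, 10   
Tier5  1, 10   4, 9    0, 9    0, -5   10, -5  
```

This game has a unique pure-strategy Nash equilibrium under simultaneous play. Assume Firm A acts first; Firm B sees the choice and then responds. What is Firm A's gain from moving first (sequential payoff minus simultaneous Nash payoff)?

Backward induction with Firm A moving first.
- Tier1: BR = W, leader payoff 9.
- Tier2: BR = Y, leader payoff 3.
- Tier3: BR = W, leader payoff 3.
- Tier4: BR = Z, leader payoff 4.
- Tier5: BR = V, leader payoff 1.
Among 9, 3, 3, 4, 1, the best is 9 at Tier1. Subgame-perfect outcome: (Tier1, W) with payoffs (9, 10).
Under simultaneous play:
Firm A's best replies: V→Tier1; W→Tier1; X→Tier3; Y→Tier3; Z→Tier5.
Firm B's best replies: Tier1→W; Tier2→Y; Tier3→W; Tier4→Z; Tier5→V.
Only (Tier1, W) has each player best-responding; Nash payoffs (9, 10).
Firm A's commitment gain: 9 − 9 = 0.

0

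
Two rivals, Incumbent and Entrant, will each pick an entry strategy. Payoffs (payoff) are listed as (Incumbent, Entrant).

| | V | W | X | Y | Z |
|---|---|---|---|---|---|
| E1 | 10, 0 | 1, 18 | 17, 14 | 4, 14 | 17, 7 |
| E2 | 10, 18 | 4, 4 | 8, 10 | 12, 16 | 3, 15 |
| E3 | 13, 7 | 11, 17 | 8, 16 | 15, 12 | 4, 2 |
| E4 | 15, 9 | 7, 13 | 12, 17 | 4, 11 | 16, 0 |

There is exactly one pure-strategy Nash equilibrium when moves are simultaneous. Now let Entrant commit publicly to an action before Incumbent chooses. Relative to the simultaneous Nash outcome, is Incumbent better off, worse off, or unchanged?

Solve by backward induction (Entrant leads).
- V → Incumbent plays E4 (best of 10, 10, 13, 15); Entrant gets 9.
- W → Incumbent plays E3 (best of 1, 4, 11, 7); Entrant gets 17.
- X → Incumbent plays E1 (best of 17, 8, 8, 12); Entrant gets 14.
- Y → Incumbent plays E3 (best of 4, 12, 15, 4); Entrant gets 12.
- Z → Incumbent plays E1 (best of 17, 3, 4, 16); Entrant gets 7.
Entrant's induced payoffs are 9, 17, 14, 12, 7, so Entrant commits to W. Subgame-perfect outcome: (E3, W) with payoffs (11, 17).
Now find the simultaneous Nash equilibrium.
Incumbent's best replies: V→E4; W→E3; X→E1; Y→E3; Z→E1.
Entrant's best replies: E1→W; E2→V; E3→W; E4→X.
Only (E3, W) has each player best-responding; Nash payoffs (11, 17).
Incumbent earns 11 sequentially versus 11 at the Nash outcome: unchanged.

unchanged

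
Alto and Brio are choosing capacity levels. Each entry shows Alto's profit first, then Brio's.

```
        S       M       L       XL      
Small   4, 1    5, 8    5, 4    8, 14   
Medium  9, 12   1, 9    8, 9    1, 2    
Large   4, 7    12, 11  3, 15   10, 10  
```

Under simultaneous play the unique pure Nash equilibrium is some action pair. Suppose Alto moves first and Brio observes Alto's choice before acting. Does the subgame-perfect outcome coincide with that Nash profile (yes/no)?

yes

Solve by backward induction (Alto leads).
- Small: Brio compares 1, 8, 4, 14 and picks XL; Alto would get 8.
- Medium: Brio compares 12, 9, 9, 2 and picks S; Alto would get 9.
- Large: Brio compares 7, 11, 15, 10 and picks L; Alto would get 3.
Maximizing over 8, 9, 3, Alto chooses Medium. Subgame-perfect outcome: (Medium, S) with payoffs (9, 12).
Under simultaneous play:
Alto's best replies: S→Medium; M→Large; L→Medium; XL→Large.
Brio's best replies: Small→XL; Medium→S; Large→L.
Only (Medium, S) has each player best-responding; Nash payoffs (9, 12).
Sequential outcome (Medium, S) coincides with the Nash profile (Medium, S).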